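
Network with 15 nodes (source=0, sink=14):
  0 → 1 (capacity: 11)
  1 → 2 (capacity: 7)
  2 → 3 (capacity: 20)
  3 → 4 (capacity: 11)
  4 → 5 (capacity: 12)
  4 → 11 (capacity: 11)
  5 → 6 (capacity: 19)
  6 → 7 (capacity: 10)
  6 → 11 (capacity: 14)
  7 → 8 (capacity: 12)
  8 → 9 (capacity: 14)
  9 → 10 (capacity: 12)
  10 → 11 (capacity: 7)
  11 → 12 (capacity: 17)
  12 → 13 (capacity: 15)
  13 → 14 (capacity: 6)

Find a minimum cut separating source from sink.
Min cut value = 6, edges: (13,14)

Min cut value: 6
Partition: S = [0, 1, 2, 3, 4, 5, 6, 7, 8, 9, 10, 11, 12, 13], T = [14]
Cut edges: (13,14)

By max-flow min-cut theorem, max flow = min cut = 6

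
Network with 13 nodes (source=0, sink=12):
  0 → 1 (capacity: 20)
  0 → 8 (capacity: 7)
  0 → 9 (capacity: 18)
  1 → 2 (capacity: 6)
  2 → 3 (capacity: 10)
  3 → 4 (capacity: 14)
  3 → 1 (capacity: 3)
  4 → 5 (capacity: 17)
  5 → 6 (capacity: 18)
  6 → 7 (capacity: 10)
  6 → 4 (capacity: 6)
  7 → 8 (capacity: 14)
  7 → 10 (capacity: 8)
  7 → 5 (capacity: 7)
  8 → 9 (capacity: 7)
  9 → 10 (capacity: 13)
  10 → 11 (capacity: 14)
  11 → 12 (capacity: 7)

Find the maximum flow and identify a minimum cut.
Max flow = 7, Min cut edges: (11,12)

Maximum flow: 7
Minimum cut: (11,12)
Partition: S = [0, 1, 2, 3, 4, 5, 6, 7, 8, 9, 10, 11], T = [12]

Max-flow min-cut theorem verified: both equal 7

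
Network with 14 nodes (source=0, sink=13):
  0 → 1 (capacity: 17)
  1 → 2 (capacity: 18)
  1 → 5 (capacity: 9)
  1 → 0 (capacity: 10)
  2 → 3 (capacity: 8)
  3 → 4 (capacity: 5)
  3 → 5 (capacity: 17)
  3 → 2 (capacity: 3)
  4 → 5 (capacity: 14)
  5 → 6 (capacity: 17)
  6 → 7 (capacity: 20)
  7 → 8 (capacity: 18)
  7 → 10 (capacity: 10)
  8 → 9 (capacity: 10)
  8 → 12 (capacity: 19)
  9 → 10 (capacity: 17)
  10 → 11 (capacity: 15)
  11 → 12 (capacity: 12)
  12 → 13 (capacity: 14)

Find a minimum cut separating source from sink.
Min cut value = 14, edges: (12,13)

Min cut value: 14
Partition: S = [0, 1, 2, 3, 4, 5, 6, 7, 8, 9, 10, 11, 12], T = [13]
Cut edges: (12,13)

By max-flow min-cut theorem, max flow = min cut = 14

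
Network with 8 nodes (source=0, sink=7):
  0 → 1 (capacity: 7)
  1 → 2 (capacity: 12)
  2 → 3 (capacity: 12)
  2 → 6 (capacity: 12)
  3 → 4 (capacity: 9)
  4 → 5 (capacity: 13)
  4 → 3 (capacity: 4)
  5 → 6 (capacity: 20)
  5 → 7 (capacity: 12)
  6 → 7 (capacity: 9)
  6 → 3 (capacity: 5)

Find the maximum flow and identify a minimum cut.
Max flow = 7, Min cut edges: (0,1)

Maximum flow: 7
Minimum cut: (0,1)
Partition: S = [0], T = [1, 2, 3, 4, 5, 6, 7]

Max-flow min-cut theorem verified: both equal 7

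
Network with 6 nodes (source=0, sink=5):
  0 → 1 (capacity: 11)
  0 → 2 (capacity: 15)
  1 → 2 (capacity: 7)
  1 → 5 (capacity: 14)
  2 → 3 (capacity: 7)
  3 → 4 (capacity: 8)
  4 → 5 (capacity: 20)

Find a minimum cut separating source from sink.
Min cut value = 18, edges: (0,1), (2,3)

Min cut value: 18
Partition: S = [0, 2], T = [1, 3, 4, 5]
Cut edges: (0,1), (2,3)

By max-flow min-cut theorem, max flow = min cut = 18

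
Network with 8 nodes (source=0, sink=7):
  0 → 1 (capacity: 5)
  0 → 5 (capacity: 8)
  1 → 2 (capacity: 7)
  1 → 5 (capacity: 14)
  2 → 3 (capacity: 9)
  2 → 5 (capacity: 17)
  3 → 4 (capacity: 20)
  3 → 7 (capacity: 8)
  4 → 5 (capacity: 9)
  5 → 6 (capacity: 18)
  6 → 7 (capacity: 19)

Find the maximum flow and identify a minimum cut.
Max flow = 13, Min cut edges: (0,1), (0,5)

Maximum flow: 13
Minimum cut: (0,1), (0,5)
Partition: S = [0], T = [1, 2, 3, 4, 5, 6, 7]

Max-flow min-cut theorem verified: both equal 13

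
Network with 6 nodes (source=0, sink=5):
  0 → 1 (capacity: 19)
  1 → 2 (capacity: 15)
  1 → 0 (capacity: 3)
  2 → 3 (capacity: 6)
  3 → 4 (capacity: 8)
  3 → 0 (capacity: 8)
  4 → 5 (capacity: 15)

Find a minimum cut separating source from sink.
Min cut value = 6, edges: (2,3)

Min cut value: 6
Partition: S = [0, 1, 2], T = [3, 4, 5]
Cut edges: (2,3)

By max-flow min-cut theorem, max flow = min cut = 6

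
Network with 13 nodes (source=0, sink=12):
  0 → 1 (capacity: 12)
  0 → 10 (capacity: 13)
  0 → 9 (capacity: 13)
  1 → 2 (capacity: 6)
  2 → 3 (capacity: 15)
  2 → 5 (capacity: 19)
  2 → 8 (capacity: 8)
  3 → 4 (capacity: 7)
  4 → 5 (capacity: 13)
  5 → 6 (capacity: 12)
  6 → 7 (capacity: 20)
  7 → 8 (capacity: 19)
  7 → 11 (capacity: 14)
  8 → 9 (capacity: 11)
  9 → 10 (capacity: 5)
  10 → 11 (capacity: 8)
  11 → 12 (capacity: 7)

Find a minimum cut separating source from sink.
Min cut value = 7, edges: (11,12)

Min cut value: 7
Partition: S = [0, 1, 2, 3, 4, 5, 6, 7, 8, 9, 10, 11], T = [12]
Cut edges: (11,12)

By max-flow min-cut theorem, max flow = min cut = 7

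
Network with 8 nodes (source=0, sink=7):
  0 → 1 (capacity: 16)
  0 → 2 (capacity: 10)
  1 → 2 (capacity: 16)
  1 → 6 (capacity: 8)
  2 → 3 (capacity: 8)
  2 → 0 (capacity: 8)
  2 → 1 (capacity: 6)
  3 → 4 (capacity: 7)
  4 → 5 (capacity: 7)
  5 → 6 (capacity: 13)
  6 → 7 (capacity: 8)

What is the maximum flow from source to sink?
Maximum flow = 8

Max flow: 8

Flow assignment:
  0 → 1: 9/16
  1 → 2: 8/16
  1 → 6: 1/8
  2 → 3: 7/8
  2 → 0: 1/8
  3 → 4: 7/7
  4 → 5: 7/7
  5 → 6: 7/13
  6 → 7: 8/8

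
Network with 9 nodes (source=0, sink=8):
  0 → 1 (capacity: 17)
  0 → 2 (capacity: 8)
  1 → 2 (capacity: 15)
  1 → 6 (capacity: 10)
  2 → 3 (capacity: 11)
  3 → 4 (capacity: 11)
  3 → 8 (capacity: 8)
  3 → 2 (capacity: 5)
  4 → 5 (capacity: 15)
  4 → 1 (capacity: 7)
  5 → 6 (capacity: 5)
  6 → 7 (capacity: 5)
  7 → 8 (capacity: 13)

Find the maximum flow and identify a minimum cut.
Max flow = 13, Min cut edges: (3,8), (6,7)

Maximum flow: 13
Minimum cut: (3,8), (6,7)
Partition: S = [0, 1, 2, 3, 4, 5, 6], T = [7, 8]

Max-flow min-cut theorem verified: both equal 13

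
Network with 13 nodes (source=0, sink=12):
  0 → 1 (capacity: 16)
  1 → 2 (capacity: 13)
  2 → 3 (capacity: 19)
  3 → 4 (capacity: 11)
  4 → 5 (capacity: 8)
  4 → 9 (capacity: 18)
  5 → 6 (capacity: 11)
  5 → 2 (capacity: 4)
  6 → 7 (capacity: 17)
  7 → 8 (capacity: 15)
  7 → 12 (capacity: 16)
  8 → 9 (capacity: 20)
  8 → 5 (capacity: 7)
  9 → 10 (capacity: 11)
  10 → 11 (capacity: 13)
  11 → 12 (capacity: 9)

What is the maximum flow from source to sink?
Maximum flow = 11

Max flow: 11

Flow assignment:
  0 → 1: 11/16
  1 → 2: 11/13
  2 → 3: 11/19
  3 → 4: 11/11
  4 → 5: 8/8
  4 → 9: 3/18
  5 → 6: 8/11
  6 → 7: 8/17
  7 → 12: 8/16
  9 → 10: 3/11
  10 → 11: 3/13
  11 → 12: 3/9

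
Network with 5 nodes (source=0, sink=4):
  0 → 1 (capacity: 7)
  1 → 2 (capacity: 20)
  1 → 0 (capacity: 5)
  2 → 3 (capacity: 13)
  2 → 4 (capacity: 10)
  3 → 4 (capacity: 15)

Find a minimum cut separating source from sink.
Min cut value = 7, edges: (0,1)

Min cut value: 7
Partition: S = [0], T = [1, 2, 3, 4]
Cut edges: (0,1)

By max-flow min-cut theorem, max flow = min cut = 7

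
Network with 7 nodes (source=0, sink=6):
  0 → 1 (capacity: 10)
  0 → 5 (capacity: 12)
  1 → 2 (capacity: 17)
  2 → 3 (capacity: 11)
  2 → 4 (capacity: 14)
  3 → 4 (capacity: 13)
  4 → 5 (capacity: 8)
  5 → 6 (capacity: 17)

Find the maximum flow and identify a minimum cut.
Max flow = 17, Min cut edges: (5,6)

Maximum flow: 17
Minimum cut: (5,6)
Partition: S = [0, 1, 2, 3, 4, 5], T = [6]

Max-flow min-cut theorem verified: both equal 17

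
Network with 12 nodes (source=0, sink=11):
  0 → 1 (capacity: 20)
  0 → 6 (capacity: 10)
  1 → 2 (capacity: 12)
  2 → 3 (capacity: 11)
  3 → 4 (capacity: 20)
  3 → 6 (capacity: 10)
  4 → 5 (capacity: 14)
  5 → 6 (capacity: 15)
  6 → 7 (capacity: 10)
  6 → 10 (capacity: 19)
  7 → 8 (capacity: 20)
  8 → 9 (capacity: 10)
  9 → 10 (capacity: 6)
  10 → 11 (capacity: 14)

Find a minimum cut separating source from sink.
Min cut value = 14, edges: (10,11)

Min cut value: 14
Partition: S = [0, 1, 2, 3, 4, 5, 6, 7, 8, 9, 10], T = [11]
Cut edges: (10,11)

By max-flow min-cut theorem, max flow = min cut = 14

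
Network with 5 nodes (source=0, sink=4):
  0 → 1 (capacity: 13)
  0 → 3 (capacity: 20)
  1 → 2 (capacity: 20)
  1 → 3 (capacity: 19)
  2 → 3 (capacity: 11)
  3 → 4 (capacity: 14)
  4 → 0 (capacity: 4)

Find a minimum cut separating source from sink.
Min cut value = 14, edges: (3,4)

Min cut value: 14
Partition: S = [0, 1, 2, 3], T = [4]
Cut edges: (3,4)

By max-flow min-cut theorem, max flow = min cut = 14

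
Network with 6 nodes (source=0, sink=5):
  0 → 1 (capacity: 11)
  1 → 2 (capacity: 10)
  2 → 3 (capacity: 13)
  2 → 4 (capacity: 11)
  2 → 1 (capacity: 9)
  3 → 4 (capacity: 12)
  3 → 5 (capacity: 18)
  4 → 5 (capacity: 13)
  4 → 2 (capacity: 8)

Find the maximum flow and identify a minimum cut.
Max flow = 10, Min cut edges: (1,2)

Maximum flow: 10
Minimum cut: (1,2)
Partition: S = [0, 1], T = [2, 3, 4, 5]

Max-flow min-cut theorem verified: both equal 10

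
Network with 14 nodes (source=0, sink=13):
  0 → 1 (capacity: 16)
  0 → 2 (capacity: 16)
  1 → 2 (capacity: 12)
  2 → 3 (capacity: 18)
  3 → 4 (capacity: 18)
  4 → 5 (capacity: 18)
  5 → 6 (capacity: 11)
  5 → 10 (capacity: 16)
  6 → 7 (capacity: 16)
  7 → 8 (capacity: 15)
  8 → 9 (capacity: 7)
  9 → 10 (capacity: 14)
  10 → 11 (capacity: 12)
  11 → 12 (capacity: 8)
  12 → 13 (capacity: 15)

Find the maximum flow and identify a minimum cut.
Max flow = 8, Min cut edges: (11,12)

Maximum flow: 8
Minimum cut: (11,12)
Partition: S = [0, 1, 2, 3, 4, 5, 6, 7, 8, 9, 10, 11], T = [12, 13]

Max-flow min-cut theorem verified: both equal 8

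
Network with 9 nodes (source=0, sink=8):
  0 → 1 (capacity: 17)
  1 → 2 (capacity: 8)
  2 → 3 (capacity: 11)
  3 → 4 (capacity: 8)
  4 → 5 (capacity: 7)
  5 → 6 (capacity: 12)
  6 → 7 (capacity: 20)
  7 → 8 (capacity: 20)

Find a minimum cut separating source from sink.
Min cut value = 7, edges: (4,5)

Min cut value: 7
Partition: S = [0, 1, 2, 3, 4], T = [5, 6, 7, 8]
Cut edges: (4,5)

By max-flow min-cut theorem, max flow = min cut = 7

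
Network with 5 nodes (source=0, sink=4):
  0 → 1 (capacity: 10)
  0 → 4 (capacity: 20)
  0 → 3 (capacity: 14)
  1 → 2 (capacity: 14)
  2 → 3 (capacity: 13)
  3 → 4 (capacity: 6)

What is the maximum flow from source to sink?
Maximum flow = 26

Max flow: 26

Flow assignment:
  0 → 1: 6/10
  0 → 4: 20/20
  1 → 2: 6/14
  2 → 3: 6/13
  3 → 4: 6/6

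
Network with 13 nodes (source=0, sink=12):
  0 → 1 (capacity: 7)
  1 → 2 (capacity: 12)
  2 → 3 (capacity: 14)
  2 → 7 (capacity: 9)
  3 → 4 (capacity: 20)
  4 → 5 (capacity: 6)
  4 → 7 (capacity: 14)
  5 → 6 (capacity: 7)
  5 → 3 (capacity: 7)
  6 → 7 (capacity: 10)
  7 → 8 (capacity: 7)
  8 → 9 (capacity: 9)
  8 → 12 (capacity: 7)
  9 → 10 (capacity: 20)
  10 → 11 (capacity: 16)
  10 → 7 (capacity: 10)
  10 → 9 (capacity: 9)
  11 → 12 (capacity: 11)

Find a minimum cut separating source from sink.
Min cut value = 7, edges: (7,8)

Min cut value: 7
Partition: S = [0, 1, 2, 3, 4, 5, 6, 7], T = [8, 9, 10, 11, 12]
Cut edges: (7,8)

By max-flow min-cut theorem, max flow = min cut = 7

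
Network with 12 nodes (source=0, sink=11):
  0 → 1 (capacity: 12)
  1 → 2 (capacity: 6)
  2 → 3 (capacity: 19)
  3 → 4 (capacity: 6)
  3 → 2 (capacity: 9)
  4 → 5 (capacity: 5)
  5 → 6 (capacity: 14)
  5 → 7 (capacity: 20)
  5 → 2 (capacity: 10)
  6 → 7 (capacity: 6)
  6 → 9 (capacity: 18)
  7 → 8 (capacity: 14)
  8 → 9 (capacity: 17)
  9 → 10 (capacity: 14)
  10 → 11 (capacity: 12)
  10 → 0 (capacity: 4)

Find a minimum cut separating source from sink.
Min cut value = 5, edges: (4,5)

Min cut value: 5
Partition: S = [0, 1, 2, 3, 4], T = [5, 6, 7, 8, 9, 10, 11]
Cut edges: (4,5)

By max-flow min-cut theorem, max flow = min cut = 5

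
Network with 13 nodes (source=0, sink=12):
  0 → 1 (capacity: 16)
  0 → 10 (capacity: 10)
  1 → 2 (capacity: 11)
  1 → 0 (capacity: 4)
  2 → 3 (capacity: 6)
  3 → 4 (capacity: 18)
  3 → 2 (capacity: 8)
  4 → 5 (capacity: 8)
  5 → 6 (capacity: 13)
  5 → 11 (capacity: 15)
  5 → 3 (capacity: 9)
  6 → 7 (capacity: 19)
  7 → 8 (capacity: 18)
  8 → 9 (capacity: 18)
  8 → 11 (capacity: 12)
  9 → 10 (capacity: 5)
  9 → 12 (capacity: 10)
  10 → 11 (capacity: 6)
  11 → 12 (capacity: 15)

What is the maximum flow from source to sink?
Maximum flow = 12

Max flow: 12

Flow assignment:
  0 → 1: 6/16
  0 → 10: 6/10
  1 → 2: 6/11
  2 → 3: 6/6
  3 → 4: 6/18
  4 → 5: 6/8
  5 → 11: 6/15
  10 → 11: 6/6
  11 → 12: 12/15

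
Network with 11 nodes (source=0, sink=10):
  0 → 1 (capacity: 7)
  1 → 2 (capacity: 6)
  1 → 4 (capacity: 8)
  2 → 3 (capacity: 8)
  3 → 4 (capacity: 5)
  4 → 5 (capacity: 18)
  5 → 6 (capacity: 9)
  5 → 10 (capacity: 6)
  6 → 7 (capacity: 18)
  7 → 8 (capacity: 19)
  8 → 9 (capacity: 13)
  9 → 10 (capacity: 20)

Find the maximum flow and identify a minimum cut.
Max flow = 7, Min cut edges: (0,1)

Maximum flow: 7
Minimum cut: (0,1)
Partition: S = [0], T = [1, 2, 3, 4, 5, 6, 7, 8, 9, 10]

Max-flow min-cut theorem verified: both equal 7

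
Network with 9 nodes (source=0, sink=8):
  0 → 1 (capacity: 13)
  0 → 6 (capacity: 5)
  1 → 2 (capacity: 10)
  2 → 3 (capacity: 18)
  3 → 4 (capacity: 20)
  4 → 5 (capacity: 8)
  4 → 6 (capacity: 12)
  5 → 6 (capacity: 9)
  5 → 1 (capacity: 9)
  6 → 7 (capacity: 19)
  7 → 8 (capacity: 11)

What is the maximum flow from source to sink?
Maximum flow = 11

Max flow: 11

Flow assignment:
  0 → 1: 10/13
  0 → 6: 1/5
  1 → 2: 10/10
  2 → 3: 10/18
  3 → 4: 10/20
  4 → 6: 10/12
  6 → 7: 11/19
  7 → 8: 11/11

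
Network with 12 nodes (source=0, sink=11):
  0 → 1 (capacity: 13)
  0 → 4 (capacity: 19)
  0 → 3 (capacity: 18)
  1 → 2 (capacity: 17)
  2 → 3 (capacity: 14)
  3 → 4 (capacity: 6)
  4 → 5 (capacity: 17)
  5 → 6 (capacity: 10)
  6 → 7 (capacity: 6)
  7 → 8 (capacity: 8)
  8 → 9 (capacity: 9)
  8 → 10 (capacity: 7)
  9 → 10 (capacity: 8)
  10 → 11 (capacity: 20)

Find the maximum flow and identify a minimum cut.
Max flow = 6, Min cut edges: (6,7)

Maximum flow: 6
Minimum cut: (6,7)
Partition: S = [0, 1, 2, 3, 4, 5, 6], T = [7, 8, 9, 10, 11]

Max-flow min-cut theorem verified: both equal 6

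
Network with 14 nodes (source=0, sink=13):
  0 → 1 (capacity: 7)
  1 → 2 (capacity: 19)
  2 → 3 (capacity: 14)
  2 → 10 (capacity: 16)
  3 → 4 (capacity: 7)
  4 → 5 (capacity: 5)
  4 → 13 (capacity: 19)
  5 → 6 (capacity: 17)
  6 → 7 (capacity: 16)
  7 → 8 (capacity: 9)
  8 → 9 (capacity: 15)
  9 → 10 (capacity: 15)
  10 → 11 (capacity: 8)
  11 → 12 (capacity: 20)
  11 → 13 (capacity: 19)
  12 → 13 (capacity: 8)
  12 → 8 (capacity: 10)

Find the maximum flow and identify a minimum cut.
Max flow = 7, Min cut edges: (0,1)

Maximum flow: 7
Minimum cut: (0,1)
Partition: S = [0], T = [1, 2, 3, 4, 5, 6, 7, 8, 9, 10, 11, 12, 13]

Max-flow min-cut theorem verified: both equal 7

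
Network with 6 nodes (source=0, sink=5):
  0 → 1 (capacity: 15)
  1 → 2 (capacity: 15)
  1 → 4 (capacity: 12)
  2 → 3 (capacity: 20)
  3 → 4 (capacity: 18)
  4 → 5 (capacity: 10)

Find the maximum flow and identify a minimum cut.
Max flow = 10, Min cut edges: (4,5)

Maximum flow: 10
Minimum cut: (4,5)
Partition: S = [0, 1, 2, 3, 4], T = [5]

Max-flow min-cut theorem verified: both equal 10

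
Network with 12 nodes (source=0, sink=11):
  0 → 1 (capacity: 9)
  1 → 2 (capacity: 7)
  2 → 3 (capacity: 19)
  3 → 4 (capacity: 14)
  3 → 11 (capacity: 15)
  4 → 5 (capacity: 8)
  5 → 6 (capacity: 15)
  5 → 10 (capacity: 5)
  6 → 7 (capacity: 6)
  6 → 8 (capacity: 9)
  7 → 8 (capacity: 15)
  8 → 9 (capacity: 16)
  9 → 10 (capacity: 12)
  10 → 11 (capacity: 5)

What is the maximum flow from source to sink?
Maximum flow = 7

Max flow: 7

Flow assignment:
  0 → 1: 7/9
  1 → 2: 7/7
  2 → 3: 7/19
  3 → 11: 7/15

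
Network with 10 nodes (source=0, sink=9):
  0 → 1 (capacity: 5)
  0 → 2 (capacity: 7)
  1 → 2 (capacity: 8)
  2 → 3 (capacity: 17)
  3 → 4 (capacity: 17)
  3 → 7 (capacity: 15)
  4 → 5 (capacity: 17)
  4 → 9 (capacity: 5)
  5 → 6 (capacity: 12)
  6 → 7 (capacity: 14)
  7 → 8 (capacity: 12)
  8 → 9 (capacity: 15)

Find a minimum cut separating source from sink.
Min cut value = 12, edges: (0,1), (0,2)

Min cut value: 12
Partition: S = [0], T = [1, 2, 3, 4, 5, 6, 7, 8, 9]
Cut edges: (0,1), (0,2)

By max-flow min-cut theorem, max flow = min cut = 12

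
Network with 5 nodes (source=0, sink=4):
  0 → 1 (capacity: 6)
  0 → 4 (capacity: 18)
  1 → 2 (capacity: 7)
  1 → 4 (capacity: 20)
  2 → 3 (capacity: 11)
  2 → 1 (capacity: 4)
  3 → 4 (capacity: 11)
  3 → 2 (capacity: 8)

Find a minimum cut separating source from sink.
Min cut value = 24, edges: (0,1), (0,4)

Min cut value: 24
Partition: S = [0], T = [1, 2, 3, 4]
Cut edges: (0,1), (0,4)

By max-flow min-cut theorem, max flow = min cut = 24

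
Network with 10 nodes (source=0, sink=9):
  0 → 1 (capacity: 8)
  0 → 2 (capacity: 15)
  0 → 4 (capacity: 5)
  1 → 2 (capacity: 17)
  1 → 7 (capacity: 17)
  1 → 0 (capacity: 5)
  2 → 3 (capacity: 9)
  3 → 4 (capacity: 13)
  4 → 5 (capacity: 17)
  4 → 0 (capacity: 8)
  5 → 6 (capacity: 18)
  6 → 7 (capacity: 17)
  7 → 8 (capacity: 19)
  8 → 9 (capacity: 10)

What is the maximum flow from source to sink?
Maximum flow = 10

Max flow: 10

Flow assignment:
  0 → 2: 9/15
  0 → 4: 1/5
  2 → 3: 9/9
  3 → 4: 9/13
  4 → 5: 10/17
  5 → 6: 10/18
  6 → 7: 10/17
  7 → 8: 10/19
  8 → 9: 10/10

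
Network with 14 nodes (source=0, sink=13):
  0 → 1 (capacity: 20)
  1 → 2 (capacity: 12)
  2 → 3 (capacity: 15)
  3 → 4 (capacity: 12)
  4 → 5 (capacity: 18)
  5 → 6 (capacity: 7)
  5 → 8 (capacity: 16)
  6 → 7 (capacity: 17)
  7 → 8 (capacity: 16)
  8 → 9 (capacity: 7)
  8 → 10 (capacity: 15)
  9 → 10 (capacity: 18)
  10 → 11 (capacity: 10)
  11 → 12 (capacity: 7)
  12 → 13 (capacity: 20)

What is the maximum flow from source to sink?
Maximum flow = 7

Max flow: 7

Flow assignment:
  0 → 1: 7/20
  1 → 2: 7/12
  2 → 3: 7/15
  3 → 4: 7/12
  4 → 5: 7/18
  5 → 8: 7/16
  8 → 10: 7/15
  10 → 11: 7/10
  11 → 12: 7/7
  12 → 13: 7/20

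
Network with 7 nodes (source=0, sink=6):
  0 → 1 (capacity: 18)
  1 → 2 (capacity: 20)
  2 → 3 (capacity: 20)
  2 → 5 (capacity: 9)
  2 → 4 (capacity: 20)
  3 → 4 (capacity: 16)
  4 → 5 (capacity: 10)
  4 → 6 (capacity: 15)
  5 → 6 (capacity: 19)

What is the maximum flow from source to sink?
Maximum flow = 18

Max flow: 18

Flow assignment:
  0 → 1: 18/18
  1 → 2: 18/20
  2 → 5: 9/9
  2 → 4: 9/20
  4 → 6: 9/15
  5 → 6: 9/19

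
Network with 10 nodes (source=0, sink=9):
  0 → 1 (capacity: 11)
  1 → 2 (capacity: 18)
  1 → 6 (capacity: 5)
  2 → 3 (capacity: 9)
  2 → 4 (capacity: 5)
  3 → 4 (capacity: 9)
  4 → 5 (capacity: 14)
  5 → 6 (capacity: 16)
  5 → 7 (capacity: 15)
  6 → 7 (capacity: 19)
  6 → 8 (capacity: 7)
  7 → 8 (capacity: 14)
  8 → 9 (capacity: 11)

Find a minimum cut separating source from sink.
Min cut value = 11, edges: (8,9)

Min cut value: 11
Partition: S = [0, 1, 2, 3, 4, 5, 6, 7, 8], T = [9]
Cut edges: (8,9)

By max-flow min-cut theorem, max flow = min cut = 11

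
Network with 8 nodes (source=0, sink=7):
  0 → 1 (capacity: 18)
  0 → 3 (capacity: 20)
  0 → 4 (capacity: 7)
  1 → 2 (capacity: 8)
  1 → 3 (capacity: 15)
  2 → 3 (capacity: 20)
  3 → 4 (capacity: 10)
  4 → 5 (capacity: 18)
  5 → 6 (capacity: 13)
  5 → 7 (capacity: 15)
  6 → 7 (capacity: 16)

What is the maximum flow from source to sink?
Maximum flow = 17

Max flow: 17

Flow assignment:
  0 → 1: 3/18
  0 → 3: 7/20
  0 → 4: 7/7
  1 → 2: 3/8
  2 → 3: 3/20
  3 → 4: 10/10
  4 → 5: 17/18
  5 → 6: 2/13
  5 → 7: 15/15
  6 → 7: 2/16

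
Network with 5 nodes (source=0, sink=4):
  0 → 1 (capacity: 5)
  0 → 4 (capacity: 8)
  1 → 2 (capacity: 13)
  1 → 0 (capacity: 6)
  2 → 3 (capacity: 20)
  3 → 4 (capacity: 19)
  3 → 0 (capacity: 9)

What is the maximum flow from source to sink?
Maximum flow = 13

Max flow: 13

Flow assignment:
  0 → 1: 5/5
  0 → 4: 8/8
  1 → 2: 5/13
  2 → 3: 5/20
  3 → 4: 5/19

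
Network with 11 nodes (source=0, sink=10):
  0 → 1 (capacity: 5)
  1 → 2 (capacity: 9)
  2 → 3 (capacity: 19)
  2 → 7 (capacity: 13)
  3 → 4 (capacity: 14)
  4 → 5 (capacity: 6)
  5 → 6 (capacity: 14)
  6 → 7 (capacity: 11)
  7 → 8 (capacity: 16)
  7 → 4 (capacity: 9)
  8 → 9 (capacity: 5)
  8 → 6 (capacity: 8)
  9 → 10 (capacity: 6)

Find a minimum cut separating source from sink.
Min cut value = 5, edges: (8,9)

Min cut value: 5
Partition: S = [0, 1, 2, 3, 4, 5, 6, 7, 8], T = [9, 10]
Cut edges: (8,9)

By max-flow min-cut theorem, max flow = min cut = 5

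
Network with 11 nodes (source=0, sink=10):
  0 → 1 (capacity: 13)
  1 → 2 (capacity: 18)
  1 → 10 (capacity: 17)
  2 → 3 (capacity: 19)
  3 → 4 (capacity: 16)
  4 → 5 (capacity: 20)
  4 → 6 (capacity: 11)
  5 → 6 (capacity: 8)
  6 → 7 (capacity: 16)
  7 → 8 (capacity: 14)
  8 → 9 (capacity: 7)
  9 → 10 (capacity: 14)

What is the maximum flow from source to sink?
Maximum flow = 13

Max flow: 13

Flow assignment:
  0 → 1: 13/13
  1 → 10: 13/17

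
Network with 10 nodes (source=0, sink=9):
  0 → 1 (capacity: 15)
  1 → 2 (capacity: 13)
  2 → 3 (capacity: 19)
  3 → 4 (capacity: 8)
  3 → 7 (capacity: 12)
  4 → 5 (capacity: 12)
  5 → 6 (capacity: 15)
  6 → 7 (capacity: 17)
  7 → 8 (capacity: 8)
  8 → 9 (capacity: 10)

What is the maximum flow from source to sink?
Maximum flow = 8

Max flow: 8

Flow assignment:
  0 → 1: 8/15
  1 → 2: 8/13
  2 → 3: 8/19
  3 → 4: 1/8
  3 → 7: 7/12
  4 → 5: 1/12
  5 → 6: 1/15
  6 → 7: 1/17
  7 → 8: 8/8
  8 → 9: 8/10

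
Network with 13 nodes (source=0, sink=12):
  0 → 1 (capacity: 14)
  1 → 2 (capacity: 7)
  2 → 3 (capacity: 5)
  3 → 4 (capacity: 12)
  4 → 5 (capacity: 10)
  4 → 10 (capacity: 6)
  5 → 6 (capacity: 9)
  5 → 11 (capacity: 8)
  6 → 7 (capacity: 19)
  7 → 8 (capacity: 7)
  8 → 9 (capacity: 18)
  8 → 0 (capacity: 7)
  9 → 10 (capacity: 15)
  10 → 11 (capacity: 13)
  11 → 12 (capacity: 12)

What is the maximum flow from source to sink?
Maximum flow = 5

Max flow: 5

Flow assignment:
  0 → 1: 5/14
  1 → 2: 5/7
  2 → 3: 5/5
  3 → 4: 5/12
  4 → 5: 5/10
  5 → 11: 5/8
  11 → 12: 5/12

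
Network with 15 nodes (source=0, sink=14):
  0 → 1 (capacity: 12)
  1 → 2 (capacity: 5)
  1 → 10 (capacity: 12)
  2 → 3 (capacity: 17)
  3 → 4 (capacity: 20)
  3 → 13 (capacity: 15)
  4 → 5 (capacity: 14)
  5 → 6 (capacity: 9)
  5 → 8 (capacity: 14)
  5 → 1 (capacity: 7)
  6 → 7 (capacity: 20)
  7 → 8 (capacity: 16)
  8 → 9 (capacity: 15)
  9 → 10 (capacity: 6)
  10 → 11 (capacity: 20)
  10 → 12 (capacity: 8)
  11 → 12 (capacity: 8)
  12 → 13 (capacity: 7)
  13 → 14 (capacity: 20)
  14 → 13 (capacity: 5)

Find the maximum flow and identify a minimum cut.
Max flow = 12, Min cut edges: (1,2), (12,13)

Maximum flow: 12
Minimum cut: (1,2), (12,13)
Partition: S = [0, 1, 4, 5, 6, 7, 8, 9, 10, 11, 12], T = [2, 3, 13, 14]

Max-flow min-cut theorem verified: both equal 12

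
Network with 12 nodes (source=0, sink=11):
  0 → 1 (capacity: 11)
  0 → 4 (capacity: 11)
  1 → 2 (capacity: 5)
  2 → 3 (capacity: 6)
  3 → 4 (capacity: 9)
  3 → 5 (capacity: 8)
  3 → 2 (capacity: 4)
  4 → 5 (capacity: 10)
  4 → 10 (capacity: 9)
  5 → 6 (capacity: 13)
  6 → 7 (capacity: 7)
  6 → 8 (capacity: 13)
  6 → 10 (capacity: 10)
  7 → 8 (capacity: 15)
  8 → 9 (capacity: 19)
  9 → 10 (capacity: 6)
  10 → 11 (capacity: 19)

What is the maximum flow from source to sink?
Maximum flow = 16

Max flow: 16

Flow assignment:
  0 → 1: 5/11
  0 → 4: 11/11
  1 → 2: 5/5
  2 → 3: 5/6
  3 → 5: 5/8
  4 → 5: 2/10
  4 → 10: 9/9
  5 → 6: 7/13
  6 → 10: 7/10
  10 → 11: 16/19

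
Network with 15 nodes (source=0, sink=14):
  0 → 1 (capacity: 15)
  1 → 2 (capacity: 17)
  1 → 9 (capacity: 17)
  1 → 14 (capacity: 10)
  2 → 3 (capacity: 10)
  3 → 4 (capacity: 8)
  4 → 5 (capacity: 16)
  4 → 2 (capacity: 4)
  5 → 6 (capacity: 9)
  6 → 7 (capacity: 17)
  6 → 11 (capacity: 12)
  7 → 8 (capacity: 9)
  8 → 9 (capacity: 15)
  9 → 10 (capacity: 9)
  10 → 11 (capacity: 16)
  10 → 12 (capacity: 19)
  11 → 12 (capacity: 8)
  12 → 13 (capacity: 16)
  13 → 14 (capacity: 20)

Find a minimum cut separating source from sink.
Min cut value = 15, edges: (0,1)

Min cut value: 15
Partition: S = [0], T = [1, 2, 3, 4, 5, 6, 7, 8, 9, 10, 11, 12, 13, 14]
Cut edges: (0,1)

By max-flow min-cut theorem, max flow = min cut = 15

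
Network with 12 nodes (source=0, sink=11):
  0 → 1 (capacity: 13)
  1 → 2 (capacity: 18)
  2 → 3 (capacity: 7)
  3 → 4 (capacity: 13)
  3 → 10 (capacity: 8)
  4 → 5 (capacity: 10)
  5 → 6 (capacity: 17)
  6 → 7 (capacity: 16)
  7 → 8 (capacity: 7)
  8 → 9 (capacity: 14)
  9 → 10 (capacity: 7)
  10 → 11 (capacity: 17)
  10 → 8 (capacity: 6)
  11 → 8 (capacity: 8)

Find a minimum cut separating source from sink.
Min cut value = 7, edges: (2,3)

Min cut value: 7
Partition: S = [0, 1, 2], T = [3, 4, 5, 6, 7, 8, 9, 10, 11]
Cut edges: (2,3)

By max-flow min-cut theorem, max flow = min cut = 7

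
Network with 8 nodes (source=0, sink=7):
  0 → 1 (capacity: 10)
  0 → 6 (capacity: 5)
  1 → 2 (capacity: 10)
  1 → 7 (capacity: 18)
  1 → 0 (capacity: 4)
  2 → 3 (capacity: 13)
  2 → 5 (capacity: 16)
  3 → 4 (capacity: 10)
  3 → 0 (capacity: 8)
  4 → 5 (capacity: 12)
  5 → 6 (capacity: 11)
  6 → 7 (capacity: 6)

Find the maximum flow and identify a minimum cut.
Max flow = 15, Min cut edges: (0,1), (0,6)

Maximum flow: 15
Minimum cut: (0,1), (0,6)
Partition: S = [0], T = [1, 2, 3, 4, 5, 6, 7]

Max-flow min-cut theorem verified: both equal 15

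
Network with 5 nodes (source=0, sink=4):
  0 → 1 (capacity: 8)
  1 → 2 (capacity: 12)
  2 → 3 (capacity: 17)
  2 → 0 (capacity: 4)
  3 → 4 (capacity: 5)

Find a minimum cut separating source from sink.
Min cut value = 5, edges: (3,4)

Min cut value: 5
Partition: S = [0, 1, 2, 3], T = [4]
Cut edges: (3,4)

By max-flow min-cut theorem, max flow = min cut = 5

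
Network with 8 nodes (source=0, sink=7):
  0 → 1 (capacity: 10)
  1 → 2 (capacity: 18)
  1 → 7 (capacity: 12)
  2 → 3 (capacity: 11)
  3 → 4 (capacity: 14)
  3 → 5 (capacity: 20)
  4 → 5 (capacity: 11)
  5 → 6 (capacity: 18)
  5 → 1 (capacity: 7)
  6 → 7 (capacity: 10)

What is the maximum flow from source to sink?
Maximum flow = 10

Max flow: 10

Flow assignment:
  0 → 1: 10/10
  1 → 7: 10/12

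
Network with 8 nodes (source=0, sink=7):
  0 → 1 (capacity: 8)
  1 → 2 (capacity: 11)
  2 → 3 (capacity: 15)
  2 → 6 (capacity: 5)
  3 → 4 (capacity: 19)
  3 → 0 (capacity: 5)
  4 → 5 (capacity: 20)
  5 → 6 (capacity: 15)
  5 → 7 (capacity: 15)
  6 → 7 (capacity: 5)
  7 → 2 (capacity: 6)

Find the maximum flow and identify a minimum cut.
Max flow = 8, Min cut edges: (0,1)

Maximum flow: 8
Minimum cut: (0,1)
Partition: S = [0], T = [1, 2, 3, 4, 5, 6, 7]

Max-flow min-cut theorem verified: both equal 8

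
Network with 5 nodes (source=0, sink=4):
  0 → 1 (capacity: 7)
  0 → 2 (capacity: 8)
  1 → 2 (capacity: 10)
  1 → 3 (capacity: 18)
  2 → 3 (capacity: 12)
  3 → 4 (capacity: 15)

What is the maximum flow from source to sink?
Maximum flow = 15

Max flow: 15

Flow assignment:
  0 → 1: 7/7
  0 → 2: 8/8
  1 → 3: 7/18
  2 → 3: 8/12
  3 → 4: 15/15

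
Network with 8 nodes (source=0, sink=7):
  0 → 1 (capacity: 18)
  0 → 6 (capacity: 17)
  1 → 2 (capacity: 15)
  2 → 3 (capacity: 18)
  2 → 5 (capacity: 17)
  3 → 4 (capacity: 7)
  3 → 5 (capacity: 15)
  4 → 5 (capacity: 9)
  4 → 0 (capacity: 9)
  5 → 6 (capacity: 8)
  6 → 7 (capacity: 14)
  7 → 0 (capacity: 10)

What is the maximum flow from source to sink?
Maximum flow = 14

Max flow: 14

Flow assignment:
  0 → 1: 8/18
  0 → 6: 6/17
  1 → 2: 8/15
  2 → 5: 8/17
  5 → 6: 8/8
  6 → 7: 14/14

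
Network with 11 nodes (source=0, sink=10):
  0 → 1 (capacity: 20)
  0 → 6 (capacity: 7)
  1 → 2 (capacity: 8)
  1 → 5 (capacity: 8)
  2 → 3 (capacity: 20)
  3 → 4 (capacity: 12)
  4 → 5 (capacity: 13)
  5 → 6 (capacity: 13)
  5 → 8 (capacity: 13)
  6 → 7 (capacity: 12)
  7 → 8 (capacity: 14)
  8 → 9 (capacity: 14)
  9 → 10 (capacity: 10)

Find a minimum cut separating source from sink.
Min cut value = 10, edges: (9,10)

Min cut value: 10
Partition: S = [0, 1, 2, 3, 4, 5, 6, 7, 8, 9], T = [10]
Cut edges: (9,10)

By max-flow min-cut theorem, max flow = min cut = 10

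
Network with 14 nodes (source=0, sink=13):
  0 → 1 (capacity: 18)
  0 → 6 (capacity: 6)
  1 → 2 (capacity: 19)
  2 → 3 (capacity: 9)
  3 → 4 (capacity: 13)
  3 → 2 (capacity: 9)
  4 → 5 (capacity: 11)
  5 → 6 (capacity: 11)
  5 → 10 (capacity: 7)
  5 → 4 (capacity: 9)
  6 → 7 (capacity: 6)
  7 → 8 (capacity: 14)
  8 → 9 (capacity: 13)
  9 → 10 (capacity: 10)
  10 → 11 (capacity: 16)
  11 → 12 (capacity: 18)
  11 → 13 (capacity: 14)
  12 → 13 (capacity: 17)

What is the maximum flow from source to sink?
Maximum flow = 13

Max flow: 13

Flow assignment:
  0 → 1: 9/18
  0 → 6: 4/6
  1 → 2: 9/19
  2 → 3: 9/9
  3 → 4: 9/13
  4 → 5: 9/11
  5 → 6: 2/11
  5 → 10: 7/7
  6 → 7: 6/6
  7 → 8: 6/14
  8 → 9: 6/13
  9 → 10: 6/10
  10 → 11: 13/16
  11 → 13: 13/14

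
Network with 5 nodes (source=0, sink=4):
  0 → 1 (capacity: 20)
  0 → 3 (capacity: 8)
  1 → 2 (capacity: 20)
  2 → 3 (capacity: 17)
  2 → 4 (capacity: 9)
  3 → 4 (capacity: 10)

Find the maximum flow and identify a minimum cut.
Max flow = 19, Min cut edges: (2,4), (3,4)

Maximum flow: 19
Minimum cut: (2,4), (3,4)
Partition: S = [0, 1, 2, 3], T = [4]

Max-flow min-cut theorem verified: both equal 19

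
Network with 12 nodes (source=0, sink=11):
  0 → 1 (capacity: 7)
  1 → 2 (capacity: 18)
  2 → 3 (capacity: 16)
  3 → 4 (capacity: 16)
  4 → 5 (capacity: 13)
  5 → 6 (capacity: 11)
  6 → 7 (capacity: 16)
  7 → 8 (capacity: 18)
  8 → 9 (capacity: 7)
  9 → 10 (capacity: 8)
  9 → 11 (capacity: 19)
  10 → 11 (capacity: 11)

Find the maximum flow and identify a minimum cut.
Max flow = 7, Min cut edges: (8,9)

Maximum flow: 7
Minimum cut: (8,9)
Partition: S = [0, 1, 2, 3, 4, 5, 6, 7, 8], T = [9, 10, 11]

Max-flow min-cut theorem verified: both equal 7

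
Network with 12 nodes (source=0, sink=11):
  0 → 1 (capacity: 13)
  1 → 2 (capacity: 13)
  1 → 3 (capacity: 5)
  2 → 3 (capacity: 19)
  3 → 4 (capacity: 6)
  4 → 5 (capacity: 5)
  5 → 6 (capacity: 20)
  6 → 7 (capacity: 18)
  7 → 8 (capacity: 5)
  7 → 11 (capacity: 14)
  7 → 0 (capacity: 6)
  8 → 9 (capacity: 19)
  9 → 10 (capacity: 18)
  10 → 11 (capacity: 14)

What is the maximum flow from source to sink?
Maximum flow = 5

Max flow: 5

Flow assignment:
  0 → 1: 5/13
  1 → 2: 1/13
  1 → 3: 4/5
  2 → 3: 1/19
  3 → 4: 5/6
  4 → 5: 5/5
  5 → 6: 5/20
  6 → 7: 5/18
  7 → 11: 5/14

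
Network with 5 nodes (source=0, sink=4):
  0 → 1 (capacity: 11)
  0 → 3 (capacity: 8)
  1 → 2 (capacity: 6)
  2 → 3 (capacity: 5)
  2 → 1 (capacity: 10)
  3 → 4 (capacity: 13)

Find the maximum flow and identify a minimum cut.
Max flow = 13, Min cut edges: (3,4)

Maximum flow: 13
Minimum cut: (3,4)
Partition: S = [0, 1, 2, 3], T = [4]

Max-flow min-cut theorem verified: both equal 13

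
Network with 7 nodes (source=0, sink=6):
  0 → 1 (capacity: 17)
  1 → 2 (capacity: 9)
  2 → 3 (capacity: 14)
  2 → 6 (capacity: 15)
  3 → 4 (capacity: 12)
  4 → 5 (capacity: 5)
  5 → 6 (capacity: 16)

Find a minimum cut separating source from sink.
Min cut value = 9, edges: (1,2)

Min cut value: 9
Partition: S = [0, 1], T = [2, 3, 4, 5, 6]
Cut edges: (1,2)

By max-flow min-cut theorem, max flow = min cut = 9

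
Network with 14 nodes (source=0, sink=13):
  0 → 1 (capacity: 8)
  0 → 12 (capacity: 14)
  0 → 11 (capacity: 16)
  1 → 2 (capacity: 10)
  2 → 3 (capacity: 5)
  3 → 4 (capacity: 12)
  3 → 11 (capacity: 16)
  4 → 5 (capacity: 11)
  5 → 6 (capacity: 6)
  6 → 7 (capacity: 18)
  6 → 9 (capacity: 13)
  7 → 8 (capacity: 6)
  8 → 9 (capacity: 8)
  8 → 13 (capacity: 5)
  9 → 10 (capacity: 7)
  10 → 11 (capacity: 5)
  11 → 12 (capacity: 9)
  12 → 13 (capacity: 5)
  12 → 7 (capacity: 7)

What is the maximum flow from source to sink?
Maximum flow = 10

Max flow: 10

Flow assignment:
  0 → 1: 5/8
  0 → 11: 5/16
  1 → 2: 5/10
  2 → 3: 5/5
  3 → 4: 5/12
  4 → 5: 5/11
  5 → 6: 5/6
  6 → 7: 5/18
  7 → 8: 5/6
  8 → 13: 5/5
  11 → 12: 5/9
  12 → 13: 5/5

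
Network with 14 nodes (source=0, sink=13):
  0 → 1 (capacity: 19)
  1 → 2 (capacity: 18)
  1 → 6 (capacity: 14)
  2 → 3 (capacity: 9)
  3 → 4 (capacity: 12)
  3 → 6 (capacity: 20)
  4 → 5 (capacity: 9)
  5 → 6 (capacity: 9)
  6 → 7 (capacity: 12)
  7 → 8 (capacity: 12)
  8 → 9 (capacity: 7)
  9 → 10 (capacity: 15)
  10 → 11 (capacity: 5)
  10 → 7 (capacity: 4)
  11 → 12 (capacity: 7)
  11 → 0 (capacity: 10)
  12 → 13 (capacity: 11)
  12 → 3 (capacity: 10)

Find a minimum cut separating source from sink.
Min cut value = 5, edges: (10,11)

Min cut value: 5
Partition: S = [0, 1, 2, 3, 4, 5, 6, 7, 8, 9, 10], T = [11, 12, 13]
Cut edges: (10,11)

By max-flow min-cut theorem, max flow = min cut = 5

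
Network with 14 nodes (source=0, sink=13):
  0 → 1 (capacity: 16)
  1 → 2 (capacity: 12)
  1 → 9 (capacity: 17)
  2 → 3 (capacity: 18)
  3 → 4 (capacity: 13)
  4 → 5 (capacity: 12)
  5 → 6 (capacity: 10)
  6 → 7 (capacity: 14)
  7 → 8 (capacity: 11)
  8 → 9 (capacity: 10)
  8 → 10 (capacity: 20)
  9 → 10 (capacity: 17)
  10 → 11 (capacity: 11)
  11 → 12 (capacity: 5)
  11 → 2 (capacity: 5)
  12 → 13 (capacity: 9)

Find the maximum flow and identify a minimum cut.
Max flow = 5, Min cut edges: (11,12)

Maximum flow: 5
Minimum cut: (11,12)
Partition: S = [0, 1, 2, 3, 4, 5, 6, 7, 8, 9, 10, 11], T = [12, 13]

Max-flow min-cut theorem verified: both equal 5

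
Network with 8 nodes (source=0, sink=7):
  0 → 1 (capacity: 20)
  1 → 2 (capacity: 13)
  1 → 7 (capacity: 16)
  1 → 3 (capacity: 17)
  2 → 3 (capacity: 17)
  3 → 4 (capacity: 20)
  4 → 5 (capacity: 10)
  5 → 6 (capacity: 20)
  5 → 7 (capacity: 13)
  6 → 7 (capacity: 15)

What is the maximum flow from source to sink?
Maximum flow = 20

Max flow: 20

Flow assignment:
  0 → 1: 20/20
  1 → 7: 16/16
  1 → 3: 4/17
  3 → 4: 4/20
  4 → 5: 4/10
  5 → 7: 4/13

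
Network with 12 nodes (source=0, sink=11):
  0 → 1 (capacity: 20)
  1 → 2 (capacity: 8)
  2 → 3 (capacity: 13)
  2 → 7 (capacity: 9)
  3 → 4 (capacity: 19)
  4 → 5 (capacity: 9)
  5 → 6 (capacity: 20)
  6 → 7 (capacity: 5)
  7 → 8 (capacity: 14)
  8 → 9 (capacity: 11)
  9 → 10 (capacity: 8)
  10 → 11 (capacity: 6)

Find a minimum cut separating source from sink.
Min cut value = 6, edges: (10,11)

Min cut value: 6
Partition: S = [0, 1, 2, 3, 4, 5, 6, 7, 8, 9, 10], T = [11]
Cut edges: (10,11)

By max-flow min-cut theorem, max flow = min cut = 6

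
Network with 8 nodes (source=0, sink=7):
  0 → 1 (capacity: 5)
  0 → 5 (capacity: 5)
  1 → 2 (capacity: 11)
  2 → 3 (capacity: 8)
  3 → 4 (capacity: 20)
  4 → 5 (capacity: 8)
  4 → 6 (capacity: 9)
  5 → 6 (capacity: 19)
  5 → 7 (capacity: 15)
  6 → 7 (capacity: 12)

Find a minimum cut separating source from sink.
Min cut value = 10, edges: (0,1), (0,5)

Min cut value: 10
Partition: S = [0], T = [1, 2, 3, 4, 5, 6, 7]
Cut edges: (0,1), (0,5)

By max-flow min-cut theorem, max flow = min cut = 10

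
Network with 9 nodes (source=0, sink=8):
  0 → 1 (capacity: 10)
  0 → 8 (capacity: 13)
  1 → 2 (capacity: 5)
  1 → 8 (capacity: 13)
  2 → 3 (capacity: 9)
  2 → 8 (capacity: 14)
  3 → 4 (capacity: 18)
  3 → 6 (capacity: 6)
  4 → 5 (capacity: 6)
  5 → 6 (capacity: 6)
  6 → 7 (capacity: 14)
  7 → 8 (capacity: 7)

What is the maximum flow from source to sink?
Maximum flow = 23

Max flow: 23

Flow assignment:
  0 → 1: 10/10
  0 → 8: 13/13
  1 → 8: 10/13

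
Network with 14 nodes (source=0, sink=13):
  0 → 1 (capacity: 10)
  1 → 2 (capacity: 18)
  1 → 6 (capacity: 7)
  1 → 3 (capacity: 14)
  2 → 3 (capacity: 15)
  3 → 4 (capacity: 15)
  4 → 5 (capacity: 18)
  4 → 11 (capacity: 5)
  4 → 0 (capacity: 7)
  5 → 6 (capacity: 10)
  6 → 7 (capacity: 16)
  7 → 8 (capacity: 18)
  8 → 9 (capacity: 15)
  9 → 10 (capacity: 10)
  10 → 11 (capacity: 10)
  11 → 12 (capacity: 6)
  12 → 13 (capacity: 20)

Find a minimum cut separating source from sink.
Min cut value = 6, edges: (11,12)

Min cut value: 6
Partition: S = [0, 1, 2, 3, 4, 5, 6, 7, 8, 9, 10, 11], T = [12, 13]
Cut edges: (11,12)

By max-flow min-cut theorem, max flow = min cut = 6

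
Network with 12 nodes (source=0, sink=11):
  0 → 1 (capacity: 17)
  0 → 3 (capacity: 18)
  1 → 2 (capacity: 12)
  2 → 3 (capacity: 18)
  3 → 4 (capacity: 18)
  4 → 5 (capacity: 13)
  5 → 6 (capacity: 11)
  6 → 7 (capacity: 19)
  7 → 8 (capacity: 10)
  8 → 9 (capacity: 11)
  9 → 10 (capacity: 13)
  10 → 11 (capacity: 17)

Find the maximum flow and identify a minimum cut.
Max flow = 10, Min cut edges: (7,8)

Maximum flow: 10
Minimum cut: (7,8)
Partition: S = [0, 1, 2, 3, 4, 5, 6, 7], T = [8, 9, 10, 11]

Max-flow min-cut theorem verified: both equal 10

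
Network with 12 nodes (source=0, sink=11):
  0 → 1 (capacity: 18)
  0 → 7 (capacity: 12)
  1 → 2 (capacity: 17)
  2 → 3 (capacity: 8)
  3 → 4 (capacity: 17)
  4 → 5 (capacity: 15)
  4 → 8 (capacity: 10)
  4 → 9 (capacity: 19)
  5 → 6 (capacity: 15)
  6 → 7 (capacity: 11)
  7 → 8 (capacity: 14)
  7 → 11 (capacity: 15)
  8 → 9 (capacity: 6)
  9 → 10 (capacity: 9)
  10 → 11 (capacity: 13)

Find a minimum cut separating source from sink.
Min cut value = 20, edges: (0,7), (2,3)

Min cut value: 20
Partition: S = [0, 1, 2], T = [3, 4, 5, 6, 7, 8, 9, 10, 11]
Cut edges: (0,7), (2,3)

By max-flow min-cut theorem, max flow = min cut = 20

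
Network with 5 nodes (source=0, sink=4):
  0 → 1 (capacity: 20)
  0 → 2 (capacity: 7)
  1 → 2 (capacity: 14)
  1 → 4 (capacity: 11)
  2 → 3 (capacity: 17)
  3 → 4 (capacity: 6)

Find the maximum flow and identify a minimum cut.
Max flow = 17, Min cut edges: (1,4), (3,4)

Maximum flow: 17
Minimum cut: (1,4), (3,4)
Partition: S = [0, 1, 2, 3], T = [4]

Max-flow min-cut theorem verified: both equal 17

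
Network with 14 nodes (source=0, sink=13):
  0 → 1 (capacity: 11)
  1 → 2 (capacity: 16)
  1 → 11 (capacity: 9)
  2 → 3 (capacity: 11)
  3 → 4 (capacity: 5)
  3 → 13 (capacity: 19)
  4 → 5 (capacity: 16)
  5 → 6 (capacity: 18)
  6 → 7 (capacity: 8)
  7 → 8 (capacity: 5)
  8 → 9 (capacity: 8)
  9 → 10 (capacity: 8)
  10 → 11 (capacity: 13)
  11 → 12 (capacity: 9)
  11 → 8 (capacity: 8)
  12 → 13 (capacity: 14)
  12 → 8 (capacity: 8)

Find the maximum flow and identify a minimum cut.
Max flow = 11, Min cut edges: (0,1)

Maximum flow: 11
Minimum cut: (0,1)
Partition: S = [0], T = [1, 2, 3, 4, 5, 6, 7, 8, 9, 10, 11, 12, 13]

Max-flow min-cut theorem verified: both equal 11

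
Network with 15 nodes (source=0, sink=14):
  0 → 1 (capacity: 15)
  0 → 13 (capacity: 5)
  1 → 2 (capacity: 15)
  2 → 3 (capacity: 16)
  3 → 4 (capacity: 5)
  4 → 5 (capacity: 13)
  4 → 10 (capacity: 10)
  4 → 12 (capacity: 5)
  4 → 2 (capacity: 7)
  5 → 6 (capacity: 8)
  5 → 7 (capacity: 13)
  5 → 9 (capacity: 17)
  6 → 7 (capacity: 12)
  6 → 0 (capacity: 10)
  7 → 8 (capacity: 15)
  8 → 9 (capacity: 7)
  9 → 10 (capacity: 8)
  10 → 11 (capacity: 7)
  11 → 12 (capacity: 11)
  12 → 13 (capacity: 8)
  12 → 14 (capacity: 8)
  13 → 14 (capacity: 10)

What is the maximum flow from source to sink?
Maximum flow = 10

Max flow: 10

Flow assignment:
  0 → 1: 5/15
  0 → 13: 5/5
  1 → 2: 5/15
  2 → 3: 5/16
  3 → 4: 5/5
  4 → 12: 5/5
  12 → 14: 5/8
  13 → 14: 5/10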